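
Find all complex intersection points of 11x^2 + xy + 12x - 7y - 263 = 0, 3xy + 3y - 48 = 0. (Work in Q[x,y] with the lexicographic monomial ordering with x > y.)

Compute a lex Gröbner basis by Buchberger's algorithm.
f_1 = 11x^2 + xy + 12x - 7y - 263, LT = x^2.
f_2 = 3xy + 3y - 48, LT = xy.

S(f_1,f_2): lcm = x^2y. S = 1/11xy^2 + 1/11xy + 16x - 7/11y^2 - 263/11y.
  reduce S modulo (f_1, f_2):
  remainder 16x - 8/11y^2 - 248/11y + 16/11 ≠ 0; add h_3 = 16x - 8/11y^2 - 248/11y + 16/11 to the basis.

S(f_2,h_3): lcm = xy. S = 1/22y^3 + 31/22y^2 + 10/11y - 16.
  reduce S modulo (f_1, f_2, h_3):
  remainder 1/22y^3 + 31/22y^2 + 10/11y - 16 ≠ 0; add h_4 = 1/22y^3 + 31/22y^2 + 10/11y - 16 to the basis.

The other S-polynomials (S(f_1,h_3), S(f_1,h_4), S(f_2,h_4), S(h_3,h_4)) all reduce to 0 modulo the current basis, so we have a Gröbner basis.
Inter-reduce: drop elements whose leading term is divisible by another's, tail-reduce, and make monic.
Reduced Gröbner basis: {x - 1/22y^2 - 31/22y + 1/11, y^3 + 31y^2 + 20y - 352}.

A lex Gröbner basis eliminates variables successively. Here y^3 + 31y^2 + 20y - 352 depends only on y, with roots {-4, -27/2 + sqrt(1081)/2, -sqrt(1081)/2 - 27/2}; lifting each root through the earlier basis elements recovers the full solutions.
  y = -4: the earlier basis element becomes x + 5 = 0, giving x = -5 — point (-5, -4).
  y = -27/2 + sqrt(1081)/2: the earlier basis element becomes x - sqrt(1081)/11 - 16/11 = 0, giving x = 16/11 + sqrt(1081)/11 — point (16/11 + sqrt(1081)/11, -27/2 + sqrt(1081)/2).
  y = -sqrt(1081)/2 - 27/2: the earlier basis element becomes x - 16/11 + sqrt(1081)/11 = 0, giving x = 16/11 - sqrt(1081)/11 — point (16/11 - sqrt(1081)/11, -sqrt(1081)/2 - 27/2).

{(-5, -4), (16/11 + sqrt(1081)/11, -27/2 + sqrt(1081)/2), (16/11 - sqrt(1081)/11, -sqrt(1081)/2 - 27/2)}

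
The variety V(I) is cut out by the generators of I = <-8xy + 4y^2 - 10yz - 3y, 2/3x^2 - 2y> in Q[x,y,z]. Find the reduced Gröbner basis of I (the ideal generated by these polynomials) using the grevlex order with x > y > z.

f_1 = -8xy + 4y^2 - 10yz - 3y, LT = xy.
f_2 = 2/3x^2 - 2y, LT = x^2.

S(f_1,f_2): lcm = x^2y. S = -1/2xy^2 + 5/4xyz + 3/8xy + 3y^2.
  leading term xy^2: subtract (1/16y)·f_1 from -1/2xy^2 + 5/4xyz + 3/8xy + 3y^2 → -1/4y^3 + 5/4xyz + 5/8y^2z + 3/8xy + 51/16y^2
  leading term y^3: no divisor's leading term divides it; move -1/4y^3 to the remainder.
  leading term xyz: subtract (-5/32z)·f_1 from 5/4xyz + 5/8y^2z + 3/8xy + 51/16y^2 → 5/4y^2z - 25/16yz^2 + 3/8xy + 51/16y^2 - 15/32yz
  leading term y^2z: no divisor's leading term divides it; move 5/4y^2z to the remainder.
  leading term yz^2: no divisor's leading term divides it; move -25/16yz^2 to the remainder.
  leading term xy: subtract (-3/64)·f_1 from 3/8xy + 51/16y^2 - 15/32yz → 27/8y^2 - 15/16yz - 9/64y
  leading term y^2: no divisor's leading term divides it; move 27/8y^2 to the remainder.
  leading term yz: no divisor's leading term divides it; move -15/16yz to the remainder.
  leading term y: no divisor's leading term divides it; move -9/64y to the remainder.
  remainder -1/4y^3 + 5/4y^2z - 25/16yz^2 + 27/8y^2 - 15/16yz - 9/64y ≠ 0; add g_3 = -1/4y^3 + 5/4y^2z - 25/16yz^2 + 27/8y^2 - 15/16yz - 9/64y to the basis.

The other S-polynomials (S(f_1,g_3), S(f_2,g_3)) all reduce to 0 modulo the current basis, so we have a Gröbner basis.

G = {y^3 - 5y^2z + 25/4yz^2 - 27/2y^2 + 15/4yz + 9/16y, x^2 - 3y, xy - 1/2y^2 + 5/4yz + 3/8y}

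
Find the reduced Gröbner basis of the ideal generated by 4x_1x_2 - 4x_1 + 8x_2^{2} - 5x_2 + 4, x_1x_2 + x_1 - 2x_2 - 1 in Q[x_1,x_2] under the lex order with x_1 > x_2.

The reduced Gröbner basis is the canonical form of the ideal for this ordering.

f_1 = 4x_1x_2 - 4x_1 + 8x_2^{2} - 5x_2 + 4, LT = x_1x_2.
f_2 = x_1x_2 + x_1 - 2x_2 - 1, LT = x_1x_2.

S(f_1,f_2): lcm = x_1x_2. S = -2x_1 + 2x_2^{2} + \tfrac{3}{4}x_2 + 2.
  leading term x_1: no divisor's leading term divides it; move -2x_1 to the remainder.
  leading term x_2^{2}: no divisor's leading term divides it; move 2x_2^{2} to the remainder.
  leading term x_2: no divisor's leading term divides it; move \tfrac{3}{4}x_2 to the remainder.
  leading term 1: no divisor's leading term divides it; move 2 to the remainder.
  remainder -2x_1 + 2x_2^{2} + \tfrac{3}{4}x_2 + 2 ≠ 0; add g_3 = -2x_1 + 2x_2^{2} + \tfrac{3}{4}x_2 + 2 to the basis.

S(f_1,g_3): lcm = x_1x_2. S = -x_1 + x_2^{3} + \tfrac{19}{8}x_2^{2} - \tfrac{1}{4}x_2 + 1.
  leading term x_1: subtract (\tfrac{1}{2})·g_3 from -x_1 + x_2^{3} + \tfrac{19}{8}x_2^{2} - \tfrac{1}{4}x_2 + 1 → x_2^{3} + \tfrac{11}{8}x_2^{2} - \tfrac{5}{8}x_2
  leading term x_2^{3}: no divisor's leading term divides it; move x_2^{3} to the remainder.
  leading term x_2^{2}: no divisor's leading term divides it; move \tfrac{11}{8}x_2^{2} to the remainder.
  leading term x_2: no divisor's leading term divides it; move -\tfrac{5}{8}x_2 to the remainder.
  remainder x_2^{3} + \tfrac{11}{8}x_2^{2} - \tfrac{5}{8}x_2 ≠ 0; add g_4 = x_2^{3} + \tfrac{11}{8}x_2^{2} - \tfrac{5}{8}x_2 to the basis.

S(f_2,g_3): lcm = x_1x_2. S = x_1 + x_2^{3} + \tfrac{3}{8}x_2^{2} - x_2 - 1.
  leading term x_1: subtract (-\tfrac{1}{2})·g_3 from x_1 + x_2^{3} + \tfrac{3}{8}x_2^{2} - x_2 - 1 → x_2^{3} + \tfrac{11}{8}x_2^{2} - \tfrac{5}{8}x_2
  leading term x_2^{3}: subtract (1)·g_4 from x_2^{3} + \tfrac{11}{8}x_2^{2} - \tfrac{5}{8}x_2 → 0
  remainder 0.

S(f_1,g_4): lcm = x_1x_2^{3}. S = -\tfrac{19}{8}x_1x_2^{2} + \tfrac{5}{8}x_1x_2 + 2x_2^{4} - \tfrac{5}{4}x_2^{3} + x_2^{2}.
  leading term x_1x_2^{2}: subtract (-\tfrac{19}{32}x_2)·f_1 from -\tfrac{19}{8}x_1x_2^{2} + \tfrac{5}{8}x_1x_2 + 2x_2^{4} - \tfrac{5}{4}x_2^{3} + x_2^{2} → -\tfrac{7}{4}x_1x_2 + 2x_2^{4} + \tfrac{7}{2}x_2^{3} - \tfrac{63}{32}x_2^{2} + \tfrac{19}{8}x_2
  leading term x_1x_2: subtract (-\tfrac{7}{16})·f_1 from -\tfrac{7}{4}x_1x_2 + 2x_2^{4} + \tfrac{7}{2}x_2^{3} - \tfrac{63}{32}x_2^{2} + \tfrac{19}{8}x_2 → -\tfrac{7}{4}x_1 + 2x_2^{4} + \tfrac{7}{2}x_2^{3} + \tfrac{49}{32}x_2^{2} + \tfrac{3}{16}x_2 + \tfrac{7}{4}
  leading term x_1: subtract (\tfrac{7}{8})·g_3 from -\tfrac{7}{4}x_1 + 2x_2^{4} + \tfrac{7}{2}x_2^{3} + \tfrac{49}{32}x_2^{2} + \tfrac{3}{16}x_2 + \tfrac{7}{4} → 2x_2^{4} + \tfrac{7}{2}x_2^{3} - \tfrac{7}{32}x_2^{2} - \tfrac{15}{32}x_2
  leading term x_2^{4}: subtract (2x_2)·g_4 from 2x_2^{4} + \tfrac{7}{2}x_2^{3} - \tfrac{7}{32}x_2^{2} - \tfrac{15}{32}x_2 → \tfrac{3}{4}x_2^{3} + \tfrac{33}{32}x_2^{2} - \tfrac{15}{32}x_2
  leading term x_2^{3}: subtract (\tfrac{3}{4})·g_4 from \tfrac{3}{4}x_2^{3} + \tfrac{33}{32}x_2^{2} - \tfrac{15}{32}x_2 → 0
  remainder 0.

S(f_2,g_4): lcm = x_1x_2^{3}. S = -\tfrac{3}{8}x_1x_2^{2} + \tfrac{5}{8}x_1x_2 - 2x_2^{3} - x_2^{2}.
  leading term x_1x_2^{2}: subtract (-\tfrac{3}{32}x_2)·f_1 from -\tfrac{3}{8}x_1x_2^{2} + \tfrac{5}{8}x_1x_2 - 2x_2^{3} - x_2^{2} → \tfrac{1}{4}x_1x_2 - \tfrac{5}{4}x_2^{3} - \tfrac{47}{32}x_2^{2} + \tfrac{3}{8}x_2
  leading term x_1x_2: subtract (\tfrac{1}{16})·f_1 from \tfrac{1}{4}x_1x_2 - \tfrac{5}{4}x_2^{3} - \tfrac{47}{32}x_2^{2} + \tfrac{3}{8}x_2 → \tfrac{1}{4}x_1 - \tfrac{5}{4}x_2^{3} - \tfrac{63}{32}x_2^{2} + \tfrac{11}{16}x_2 - \tfrac{1}{4}
  leading term x_1: subtract (-\tfrac{1}{8})·g_3 from \tfrac{1}{4}x_1 - \tfrac{5}{4}x_2^{3} - \tfrac{63}{32}x_2^{2} + \tfrac{11}{16}x_2 - \tfrac{1}{4} → -\tfrac{5}{4}x_2^{3} - \tfrac{55}{32}x_2^{2} + \tfrac{25}{32}x_2
  leading term x_2^{3}: subtract (-\tfrac{5}{4})·g_4 from -\tfrac{5}{4}x_2^{3} - \tfrac{55}{32}x_2^{2} + \tfrac{25}{32}x_2 → 0
  remainder 0.

S(g_3,g_4): leading monomials are coprime, so the S-polynomial reduces to 0 (Buchberger's first criterion).
Every S-polynomial of the final basis reduces to 0, so we have a Gröbner basis.
Inter-reduce: drop elements whose leading term is divisible by another's, tail-reduce, and make monic.

G = {x_1 - x_2^{2} - \tfrac{3}{8}x_2 - 1, x_2^{3} + \tfrac{11}{8}x_2^{2} - \tfrac{5}{8}x_2}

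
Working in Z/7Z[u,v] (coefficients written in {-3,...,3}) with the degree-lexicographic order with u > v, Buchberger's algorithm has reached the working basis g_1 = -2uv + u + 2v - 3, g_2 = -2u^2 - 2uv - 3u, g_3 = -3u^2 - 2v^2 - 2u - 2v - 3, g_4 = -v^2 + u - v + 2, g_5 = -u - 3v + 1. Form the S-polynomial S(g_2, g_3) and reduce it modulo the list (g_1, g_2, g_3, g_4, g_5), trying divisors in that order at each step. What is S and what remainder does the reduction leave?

lcm(LM(g_2), LM(g_3)) = u^2.
S = (lcm/LT(g_2))·g_2 − (lcm/LT(g_3))·g_3 = uv - 3v^2 + 2u - 3v - 1.
Reduce S modulo (g_1, g_2, g_3, g_4, g_5) in that order:
  leading term uv: subtract (3)·g_1 from uv - 3v^2 + 2u - 3v - 1 → -3v^2 - u - 2v + 1
  leading term v^2: subtract (3)·g_4 from -3v^2 - u - 2v + 1 → 3u + v + 2
  leading term u: subtract (-3)·g_5 from 3u + v + 2 → -v - 2
  leading term v: no divisor's leading term divides it; move -v to the remainder.
  leading term 1: no divisor's leading term divides it; move -2 to the remainder.
The remainder -v - 2 is nonzero, so it would be added as the next basis element.

S(g_2, g_3) = uv - 3v^2 + 2u - 3v - 1; remainder on division = -v - 2.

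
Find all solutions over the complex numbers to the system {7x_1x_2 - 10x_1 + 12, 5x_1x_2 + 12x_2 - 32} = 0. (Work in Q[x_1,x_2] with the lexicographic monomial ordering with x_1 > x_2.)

{(4, 1), (-18/25, 80/21)}

Compute a lex Gröbner basis by Buchberger's algorithm.
f_1 = 7x_1x_2 - 10x_1 + 12, LT = x_1x_2.
f_2 = 5x_1x_2 + 12x_2 - 32, LT = x_1x_2.

S(f_1,f_2): lcm = x_1x_2. S = -10/7x_1 - 12/5x_2 + 284/35.
  reduce S modulo (f_1, f_2):
  remainder -10/7x_1 - 12/5x_2 + 284/35 ≠ 0; add h_3 = -10/7x_1 - 12/5x_2 + 284/35 to the basis.

S(f_1,h_3): lcm = x_1x_2. S = -10/7x_1 - 42/25x_2^2 + 142/25x_2 + 12/7.
  reduce S modulo (f_1, f_2, h_3):
  remainder -42/25x_2^2 + 202/25x_2 - 32/5 ≠ 0; add h_4 = -42/25x_2^2 + 202/25x_2 - 32/5 to the basis.

The other S-polynomials (S(f_2,h_3), S(f_1,h_4), S(f_2,h_4), S(h_3,h_4)) all reduce to 0 modulo the current basis, so we have a Gröbner basis.
Inter-reduce: drop elements whose leading term is divisible by another's, tail-reduce, and make monic.
Reduced Gröbner basis: {x_1 + 42/25x_2 - 142/25, x_2^2 - 101/21x_2 + 80/21}.

A lex Gröbner basis eliminates variables successively. Here x_2^2 - 101/21x_2 + 80/21 depends only on x_2, with roots {1, 80/21}; lifting each root through the earlier basis elements recovers the full solutions.
  x_2 = 1: the earlier basis element becomes x_1 - 4 = 0, giving x_1 = 4 — point (4, 1).
  x_2 = 80/21: the earlier basis element becomes x_1 + 18/25 = 0, giving x_1 = -18/25 — point (-18/25, 80/21).
This is the nonlinear analogue of row-reducing a linear system.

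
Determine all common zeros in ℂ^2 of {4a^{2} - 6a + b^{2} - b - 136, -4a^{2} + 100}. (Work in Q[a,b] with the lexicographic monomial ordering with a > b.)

{(-5, -2), (-5, 3), (5, 1/2 - sqrt(265)/2), (5, 1/2 + sqrt(265)/2)}

Compute a lex Gröbner basis by Buchberger's algorithm.
f_1 = 4a^{2} - 6a + b^{2} - b - 136, LT = a^{2}.
f_2 = -4a^{2} + 100, LT = a^{2}.

S(f_1,f_2): lcm = a^{2}. S = -\tfrac{3}{2}a + \tfrac{1}{4}b^{2} - \tfrac{1}{4}b - 9.
  leading term a: no divisor's leading term divides it; move -\tfrac{3}{2}a to the remainder.
  leading term b^{2}: no divisor's leading term divides it; move \tfrac{1}{4}b^{2} to the remainder.
  leading term b: no divisor's leading term divides it; move -\tfrac{1}{4}b to the remainder.
  leading term 1: no divisor's leading term divides it; move -9 to the remainder.
  remainder -\tfrac{3}{2}a + \tfrac{1}{4}b^{2} - \tfrac{1}{4}b - 9 ≠ 0; add h_3 = -\tfrac{3}{2}a + \tfrac{1}{4}b^{2} - \tfrac{1}{4}b - 9 to the basis.

S(f_1,h_3): lcm = a^{2}. S = \tfrac{1}{6}ab^{2} - \tfrac{1}{6}ab - \tfrac{15}{2}a + \tfrac{1}{4}b^{2} - \tfrac{1}{4}b - 34.
  leading term ab^{2}: subtract (-\tfrac{1}{9}b^{2})·h_3 from \tfrac{1}{6}ab^{2} - \tfrac{1}{6}ab - \tfrac{15}{2}a + \tfrac{1}{4}b^{2} - \tfrac{1}{4}b - 34 → -\tfrac{1}{6}ab - \tfrac{15}{2}a + \tfrac{1}{36}b^{4} - \tfrac{1}{36}b^{3} - \tfrac{3}{4}b^{2} - \tfrac{1}{4}b - 34
  leading term ab: subtract (\tfrac{1}{9}b)·h_3 from -\tfrac{1}{6}ab - \tfrac{15}{2}a + \tfrac{1}{36}b^{4} - \tfrac{1}{36}b^{3} - \tfrac{3}{4}b^{2} - \tfrac{1}{4}b - 34 → -\tfrac{15}{2}a + \tfrac{1}{36}b^{4} - \tfrac{1}{18}b^{3} - \tfrac{13}{18}b^{2} + \tfrac{3}{4}b - 34
  leading term a: subtract (5)·h_3 from -\tfrac{15}{2}a + \tfrac{1}{36}b^{4} - \tfrac{1}{18}b^{3} - \tfrac{13}{18}b^{2} + \tfrac{3}{4}b - 34 → \tfrac{1}{36}b^{4} - \tfrac{1}{18}b^{3} - \tfrac{71}{36}b^{2} + 2b + 11
  leading term b^{4}: no divisor's leading term divides it; move \tfrac{1}{36}b^{4} to the remainder.
  leading term b^{3}: no divisor's leading term divides it; move -\tfrac{1}{18}b^{3} to the remainder.
  leading term b^{2}: no divisor's leading term divides it; move -\tfrac{71}{36}b^{2} to the remainder.
  leading term b: no divisor's leading term divides it; move 2b to the remainder.
  leading term 1: no divisor's leading term divides it; move 11 to the remainder.
  remainder \tfrac{1}{36}b^{4} - \tfrac{1}{18}b^{3} - \tfrac{71}{36}b^{2} + 2b + 11 ≠ 0; add h_4 = \tfrac{1}{36}b^{4} - \tfrac{1}{18}b^{3} - \tfrac{71}{36}b^{2} + 2b + 11 to the basis.

The other S-polynomials (S(f_2,h_3), S(f_1,h_4), S(f_2,h_4), S(h_3,h_4)) all reduce to 0 modulo the current basis, so we have a Gröbner basis.
Inter-reduce: drop elements whose leading term is divisible by another's, tail-reduce, and make monic.
Reduced Gröbner basis: {a - \tfrac{1}{6}b^{2} + \tfrac{1}{6}b + 6, b^{4} - 2b^{3} - 71b^{2} + 72b + 396}.

From the last basis element, b^{4} - 2b^{3} - 71b^{2} + 72b + 396 = 0, so b takes values in {-2, 3, 1/2 - sqrt(265)/2, 1/2 + sqrt(265)/2}. Each choice, substituted upward through the basis, yields the corresponding point(s) of the solution set.
  b = -2: the earlier basis element becomes a + 5 = 0, giving a = -5 — point (-5, -2).
  b = 3: the earlier basis element becomes a + 5 = 0, giving a = -5 — point (-5, 3).
  b = 1/2 - sqrt(265)/2: the earlier basis element becomes a - 5 = 0, giving a = 5 — point (5, 1/2 - sqrt(265)/2).
  b = 1/2 + sqrt(265)/2: the earlier basis element becomes a - 5 = 0, giving a = 5 — point (5, 1/2 + sqrt(265)/2).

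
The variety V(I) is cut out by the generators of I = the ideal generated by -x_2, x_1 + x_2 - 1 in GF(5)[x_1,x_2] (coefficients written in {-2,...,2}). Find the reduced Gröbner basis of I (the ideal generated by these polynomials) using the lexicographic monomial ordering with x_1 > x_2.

G = {x_1 - 1, x_2}

f_1 = -x_2, LT = x_2.
f_2 = x_1 + x_2 - 1, LT = x_1.

S(f_1,f_2): leading monomials are coprime, so the S-polynomial reduces to 0 (Buchberger's first criterion).
Every S-polynomial of the final basis reduces to 0, so we have a Gröbner basis.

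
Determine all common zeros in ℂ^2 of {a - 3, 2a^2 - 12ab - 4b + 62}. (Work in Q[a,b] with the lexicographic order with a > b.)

{(3, 2)}

Compute a lex Gröbner basis by Buchberger's algorithm.
f_1 = a - 3, LT = a.
f_2 = 2a^2 - 12ab - 4b + 62, LT = a^2.

S(f_1,f_2): lcm = a^2. S = 6ab - 3a + 2b - 31.
  reduce S modulo (f_1, f_2):
  remainder 20b - 40 ≠ 0; add h_3 = 20b - 40 to the basis.

The other S-polynomials (S(f_1,h_3), S(f_2,h_3)) all reduce to 0 modulo the current basis, so we have a Gröbner basis.
Inter-reduce: drop elements whose leading term is divisible by another's, tail-reduce, and make monic.
Reduced Gröbner basis: {a - 3, b - 2}.

Elimination: the polynomial b - 2 lies in the elimination ideal for b, so b ∈ {2}. For each such b, the remaining basis elements (now univariate) give the rest of the solution.
  b = 2: the earlier basis element becomes a - 3 = 0, giving a = 3 — point (3, 2).
This is the nonlinear analogue of row-reducing a linear system.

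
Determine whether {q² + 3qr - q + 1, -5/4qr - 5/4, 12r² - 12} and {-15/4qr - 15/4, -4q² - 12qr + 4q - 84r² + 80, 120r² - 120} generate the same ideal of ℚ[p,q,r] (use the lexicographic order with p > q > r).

Two ideals are equal iff their reduced Gröbner bases coincide (the reduced basis is unique for a fixed ordering).
Buchberger on the first generating set:
f_1 = q² + 3qr - q + 1, LT = q².
f_2 = -5/4qr - 5/4, LT = qr.
f_3 = 12r² - 12, LT = r².

S(f_1,f_2): lcm = q²r. S = 3qr² - qr - q + r.
  reduce S modulo (f_1, f_2, f_3):
  remainder -q - 2r + 1 ≠ 0; add g_4 = -q - 2r + 1 to the basis.

S(f_2,f_3): lcm = qr². S = q + r.
  reduce S modulo (f_1, f_2, f_3, g_4):
  remainder -r + 1 ≠ 0; add g_5 = -r + 1 to the basis.

The other S-polynomials (S(f_1,f_3), S(f_1,g_4), S(f_2,g_4), S(f_3,g_4), S(f_1,g_5), S(f_2,g_5), S(f_3,g_5), S(g_4,g_5)) all reduce to 0 modulo the current basis, so we have a Gröbner basis.
Inter-reduce: drop elements whose leading term is divisible by another's, tail-reduce, and make monic.
Reduced Gröbner basis: {q + 1, r - 1}.

Buchberger on the second generating set:
h_1 = -15/4qr - 15/4, LT = qr.
h_2 = -4q² - 12qr + 4q - 84r² + 80, LT = q².
h_3 = 120r² - 120, LT = r².

S(h_1,h_2): lcm = q²r. S = -3qr² + qr + q - 21r³ + 20r.
  reduce S modulo (h_1, h_2, h_3):
  remainder q + 2r - 1 ≠ 0; add k_4 = q + 2r - 1 to the basis.

S(h_1,h_3): lcm = qr². S = q + r.
  reduce S modulo (h_1, h_2, h_3, k_4):
  remainder -r + 1 ≠ 0; add k_5 = -r + 1 to the basis.

The other S-polynomials (S(h_2,h_3), S(h_1,k_4), S(h_2,k_4), S(h_3,k_4), S(h_1,k_5), S(h_2,k_5), S(h_3,k_5), S(k_4,k_5)) all reduce to 0 modulo the current basis, so we have a Gröbner basis.
Inter-reduce: drop elements whose leading term is divisible by another's, tail-reduce, and make monic.
Reduced Gröbner basis: {q + 1, r - 1}.

The two bases agree; hence the ideals are identical.

Yes, the ideals are equal.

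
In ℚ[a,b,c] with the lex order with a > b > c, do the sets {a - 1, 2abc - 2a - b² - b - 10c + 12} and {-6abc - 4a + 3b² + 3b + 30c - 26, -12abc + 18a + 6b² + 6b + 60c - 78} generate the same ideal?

Yes, the ideals are equal.

Since reduced Gröbner bases are canonical representatives of ideals under a given ordering, it suffices to compute and compare them.
Buchberger on the first generating set:
f_1 = a - 1, LT = a.
f_2 = 2abc - 2a - b² - b - 10c + 12, LT = abc.

S(f_1,f_2): lcm = abc. S = a + ½b² - bc + ½b + 5c - 6.
  leading term a: subtract (1)·f_1 from a + ½b² - bc + ½b + 5c - 6 → ½b² - bc + ½b + 5c - 5
  leading term b²: no divisor's leading term divides it; move ½b² to the remainder.
  leading term bc: no divisor's leading term divides it; move -bc to the remainder.
  leading term b: no divisor's leading term divides it; move ½b to the remainder.
  leading term c: no divisor's leading term divides it; move 5c to the remainder.
  leading term 1: no divisor's leading term divides it; move -5 to the remainder.
  remainder ½b² - bc + ½b + 5c - 5 ≠ 0; add g_3 = ½b² - bc + ½b + 5c - 5 to the basis.

The other S-polynomials (S(f_1,g_3), S(f_2,g_3)) all reduce to 0 modulo the current basis, so we have a Gröbner basis.
Inter-reduce: drop elements whose leading term is divisible by another's, tail-reduce, and make monic.
Reduced Gröbner basis: {a - 1, b² - 2bc + b + 10c - 10}.

Buchberger on the second generating set:
h_1 = -6abc - 4a + 3b² + 3b + 30c - 26, LT = abc.
h_2 = -12abc + 18a + 6b² + 6b + 60c - 78, LT = abc.

S(h_1,h_2): lcm = abc. S = 13/6a - 13/6.
  leading term a: no divisor's leading term divides it; move 13/6a to the remainder.
  leading term 1: no divisor's leading term divides it; move -13/6 to the remainder.
  remainder 13/6a - 13/6 ≠ 0; add k_3 = 13/6a - 13/6 to the basis.

S(h_1,k_3): lcm = abc. S = ⅔a - ½b² + bc - ½b - 5c + 13/3.
  leading term a: subtract (4/13)·k_3 from ⅔a - ½b² + bc - ½b - 5c + 13/3 → -½b² + bc - ½b - 5c + 5
  leading term b²: no divisor's leading term divides it; move -½b² to the remainder.
  leading term bc: no divisor's leading term divides it; move bc to the remainder.
  leading term b: no divisor's leading term divides it; move -½b to the remainder.
  leading term c: no divisor's leading term divides it; move -5c to the remainder.
  leading term 1: no divisor's leading term divides it; move 5 to the remainder.
  remainder -½b² + bc - ½b - 5c + 5 ≠ 0; add k_4 = -½b² + bc - ½b - 5c + 5 to the basis.

The other S-polynomials (S(h_2,k_3), S(h_1,k_4), S(h_2,k_4), S(k_3,k_4)) all reduce to 0 modulo the current basis, so we have a Gröbner basis.
Inter-reduce: drop elements whose leading term is divisible by another's, tail-reduce, and make monic.
Reduced Gröbner basis: {a - 1, b² - 2bc + b + 10c - 10}.

Same reduced basis, so the two generating sets span the same ideal.
The same test decides containment: I ⊆ J iff every generator of I reduces to 0 modulo a Gröbner basis of J.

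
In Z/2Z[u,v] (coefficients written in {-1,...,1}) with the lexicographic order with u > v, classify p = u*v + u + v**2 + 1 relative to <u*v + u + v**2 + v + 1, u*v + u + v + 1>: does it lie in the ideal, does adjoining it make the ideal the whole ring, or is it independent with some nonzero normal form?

u*v + u + v**2 + 1 is independent of I; its normal form modulo I is v.

First compute the reduced Gröbner basis of I by Buchberger's algorithm.
f_1 = u*v + u + v**2 + v + 1, LT = u*v.
f_2 = u*v + u + v + 1, LT = u*v.

S(f_1,f_2): lcm = u*v. S = v**2.
  reduce S modulo (f_1, f_2):
  remainder v**2 ≠ 0; add h_3 = v**2 to the basis.

S(f_1,h_3): lcm = u*v**2. S = u*v + v**3 + v**2 + v.
  reduce S modulo (f_1, f_2, h_3):
  remainder u + 1 ≠ 0; add h_4 = u + 1 to the basis.

The other S-polynomials (S(f_2,h_3), S(f_1,h_4), S(f_2,h_4), S(h_3,h_4)) all reduce to 0 modulo the current basis, so we have a Gröbner basis.
Inter-reduce: drop elements whose leading term is divisible by another's, tail-reduce, and make monic.
Reduced Gröbner basis: {u + 1, v**2}.
Label its elements g_1 = u + 1, g_2 = v**2.

Reduce p = u*v + u + v**2 + 1 modulo G:
  leading term u*v: subtract (v)·g_1 from u*v + u + v**2 + 1 → u + v**2 + v + 1
  leading term u: subtract (1)·g_1 from u + v**2 + v + 1 → v**2 + v
  leading term v**2: subtract (1)·g_2 from v**2 + v → v
  leading term v: no divisor's leading term divides it; move v to the remainder.
  normal form = v.
The normal form is nonzero, so p ∉ I. Since p minus its normal form lies in I, I + (p) = I + (r) where r = v; decide whether this ideal is the whole ring.
Run Buchberger on G together with r (pairs among the g_i already reduce to 0 since G is a Gröbner basis):
g_1 = u + 1, LT = u.
g_2 = v**2, LT = v**2.
r = v, LT = v.

The S-polynomials (S(g_1,g_2), S(g_1,r), S(g_2,r)) all reduce to 0 modulo the current basis, so we have a Gröbner basis.
Inter-reduce: drop elements whose leading term is divisible by another's, tail-reduce, and make monic.
Reduced Gröbner basis: {u + 1, v}.
The reduced Gröbner basis of I + (p) is {u + 1, v} ≠ {1}, a proper ideal, so the enlarged system stays consistent: p is independent of I, with normal form v.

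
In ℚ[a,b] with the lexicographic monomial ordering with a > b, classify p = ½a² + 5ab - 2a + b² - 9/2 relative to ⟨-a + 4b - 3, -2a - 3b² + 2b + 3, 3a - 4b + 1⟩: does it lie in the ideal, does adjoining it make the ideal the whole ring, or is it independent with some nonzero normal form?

First compute the reduced Gröbner basis of I by Buchberger's algorithm.
f_1 = -a + 4b - 3, LT = a.
f_2 = -2a - 3b² + 2b + 3, LT = a.
f_3 = 3a - 4b + 1, LT = a.

S(f_1,f_2): lcm = a. S = -3/2b² - 3b + 9/2.
  leading term b²: no divisor's leading term divides it; move -3/2b² to the remainder.
  leading term b: no divisor's leading term divides it; move -3b to the remainder.
  leading term 1: no divisor's leading term divides it; move 9/2 to the remainder.
  remainder -3/2b² - 3b + 9/2 ≠ 0; add h_4 = -3/2b² - 3b + 9/2 to the basis.

S(f_1,f_3): lcm = a. S = -8/3b + 8/3.
  leading term b: no divisor's leading term divides it; move -8/3b to the remainder.
  leading term 1: no divisor's leading term divides it; move 8/3 to the remainder.
  remainder -8/3b + 8/3 ≠ 0; add h_5 = -8/3b + 8/3 to the basis.

S(f_2,f_3): lcm = a. S = 3/2b² + ⅓b - 11/6.
  leading term b²: subtract (-1)·h_4 from 3/2b² + ⅓b - 11/6 → -8/3b + 8/3
  leading term b: subtract (1)·h_5 from -8/3b + 8/3 → 0
  remainder 0.

S(f_1,h_4): leading monomials are coprime, so the S-polynomial reduces to 0 (Buchberger's first criterion).
S(f_2,h_4): leading monomials are coprime, so the S-polynomial reduces to 0 (Buchberger's first criterion).
S(f_3,h_4): leading monomials are coprime, so the S-polynomial reduces to 0 (Buchberger's first criterion).
S(f_1,h_5): leading monomials are coprime, so the S-polynomial reduces to 0 (Buchberger's first criterion).
S(f_2,h_5): leading monomials are coprime, so the S-polynomial reduces to 0 (Buchberger's first criterion).
S(f_3,h_5): leading monomials are coprime, so the S-polynomial reduces to 0 (Buchberger's first criterion).
S(h_4,h_5): lcm = b². S = 3b - 3.
  leading term b: subtract (-9/8)·h_5 from 3b - 3 → 0
  remainder 0.

Every S-polynomial of the final basis reduces to 0, so we have a Gröbner basis.
Inter-reduce: drop elements whose leading term is divisible by another's, tail-reduce, and make monic.
Reduced Gröbner basis: {a - 1, b - 1}.
Label its elements g_1 = a - 1, g_2 = b - 1.

Reduce p = ½a² + 5ab - 2a + b² - 9/2 modulo G:
  leading term a²: subtract (½a)·g_1 from ½a² + 5ab - 2a + b² - 9/2 → 5ab - 3/2a + b² - 9/2
  leading term ab: subtract (5b)·g_1 from 5ab - 3/2a + b² - 9/2 → -3/2a + b² + 5b - 9/2
  leading term a: subtract (-3/2)·g_1 from -3/2a + b² + 5b - 9/2 → b² + 5b - 6
  leading term b²: subtract (b)·g_2 from b² + 5b - 6 → 6b - 6
  leading term b: subtract (6)·g_2 from 6b - 6 → 0
  normal form = 0.
Since the normal form is 0, p ∈ I.

½a² + 5ab - 2a + b² - 9/2 lies in I (it reduces to 0).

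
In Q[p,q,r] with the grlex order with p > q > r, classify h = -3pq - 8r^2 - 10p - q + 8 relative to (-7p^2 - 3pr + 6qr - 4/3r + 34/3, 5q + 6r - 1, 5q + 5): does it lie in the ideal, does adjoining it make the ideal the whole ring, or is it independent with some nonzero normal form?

First compute the reduced Gröbner basis of I by Buchberger's algorithm.
f_1 = -7p^2 - 3pr + 6qr - 4/3r + 34/3, LT = p^2.
f_2 = 5q + 6r - 1, LT = q.
f_3 = 5q + 5, LT = q.

S(f_2,f_3): lcm = q. S = 6/5r - 6/5.
  leading term r: no divisor's leading term divides it; move 6/5r to the remainder.
  leading term 1: no divisor's leading term divides it; move -6/5 to the remainder.
  remainder 6/5r - 6/5 ≠ 0; add k_4 = 6/5r - 6/5 to the basis.

The other S-polynomials (S(f_1,f_2), S(f_1,f_3), S(f_1,k_4), S(f_2,k_4), S(f_3,k_4)) all reduce to 0 modulo the current basis, so we have a Gröbner basis.
Inter-reduce: drop elements whose leading term is divisible by another's, tail-reduce, and make monic.
Reduced Gröbner basis: {p^2 + 3/7p - 4/7, q + 1, r - 1}.
Label its elements g_1 = p^2 + 3/7p - 4/7, g_2 = q + 1, g_3 = r - 1.

Reduce h = -3pq - 8r^2 - 10p - q + 8 modulo G:
  leading term pq: subtract (-3p)·g_2 from -3pq - 8r^2 - 10p - q + 8 → -8r^2 - 7p - q + 8
  leading term r^2: subtract (-8r)·g_3 from -8r^2 - 7p - q + 8 → -7p - q - 8r + 8
  leading term p: no divisor's leading term divides it; move -7p to the remainder.
  leading term q: subtract (-1)·g_2 from -q - 8r + 8 → -8r + 9
  leading term r: subtract (-8)·g_3 from -8r + 9 → 1
  leading term 1: no divisor's leading term divides it; move 1 to the remainder.
  normal form = -7p + 1.
The normal form is nonzero, so h ∉ I. Since h minus its normal form lies in I, I + (h) = I + (n) where n = -7p + 1; decide whether this ideal is the whole ring.
Run Buchberger on G together with n (pairs among the g_i already reduce to 0 since G is a Gröbner basis):
g_1 = p^2 + 3/7p - 4/7, LT = p^2.
g_2 = q + 1, LT = q.
g_3 = r - 1, LT = r.
n = -7p + 1, LT = p.

S(g_1,n): lcm = p^2. S = 4/7p - 4/7.
  leading term p: subtract (-4/49)·n from 4/7p - 4/7 → -24/49
  leading term 1: no divisor's leading term divides it; move -24/49 to the remainder.
  remainder -24/49 ≠ 0; add m_5 = -24/49 to the basis.

The other S-polynomials (S(g_1,g_2), S(g_1,g_3), S(g_2,g_3), S(g_2,n), S(g_3,n), S(g_1,m_5), S(g_2,m_5), S(g_3,m_5), S(n,m_5)) all reduce to 0 modulo the current basis, so we have a Gröbner basis.
Inter-reduce: drop elements whose leading term is divisible by another's, tail-reduce, and make monic.
Reduced Gröbner basis: {1}.
The reduced Gröbner basis of I + (h) is {1}: the ideal is the whole ring, so the enlarged system has no common solution — adjoining h is inconsistent.

Adjoining -3pq - 8r^2 - 10p - q + 8 makes the ideal the whole ring: the system is inconsistent.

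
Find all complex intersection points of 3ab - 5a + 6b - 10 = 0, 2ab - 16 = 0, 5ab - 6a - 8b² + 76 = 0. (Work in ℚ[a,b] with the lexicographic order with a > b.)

{(-2, -4)}

Compute a lex Gröbner basis by Buchberger's algorithm.
f_1 = 3ab - 5a + 6b - 10, LT = ab.
f_2 = 2ab - 16, LT = ab.
f_3 = 5ab - 6a - 8b² + 76, LT = ab.

S(f_1,f_2): lcm = ab. S = -5/3a + 2b + 14/3.
  leading term a: no divisor's leading term divides it; move -5/3a to the remainder.
  leading term b: no divisor's leading term divides it; move 2b to the remainder.
  leading term 1: no divisor's leading term divides it; move 14/3 to the remainder.
  remainder -5/3a + 2b + 14/3 ≠ 0; add h_4 = -5/3a + 2b + 14/3 to the basis.

S(f_1,f_3): lcm = ab. S = -7/15a + 8/5b² + 2b - 278/15.
  leading term a: subtract (7/25)·h_4 from -7/15a + 8/5b² + 2b - 278/15 → 8/5b² + 36/25b - 496/25
  leading term b²: no divisor's leading term divides it; move 8/5b² to the remainder.
  leading term b: no divisor's leading term divides it; move 36/25b to the remainder.
  leading term 1: no divisor's leading term divides it; move -496/25 to the remainder.
  remainder 8/5b² + 36/25b - 496/25 ≠ 0; add h_5 = 8/5b² + 36/25b - 496/25 to the basis.

S(f_1,h_4): lcm = ab. S = -5/3a + 6/5b² + 24/5b - 10/3.
  leading term a: subtract (1)·h_4 from -5/3a + 6/5b² + 24/5b - 10/3 → 6/5b² + 14/5b - 8
  leading term b²: subtract (¾)·h_5 from 6/5b² + 14/5b - 8 → 43/25b + 172/25
  leading term b: no divisor's leading term divides it; move 43/25b to the remainder.
  leading term 1: no divisor's leading term divides it; move 172/25 to the remainder.
  remainder 43/25b + 172/25 ≠ 0; add h_6 = 43/25b + 172/25 to the basis.

The other S-polynomials (S(f_2,f_3), S(f_2,h_4), S(f_3,h_4), S(f_1,h_5), S(f_2,h_5), S(f_3,h_5), S(h_4,h_5), S(f_1,h_6), S(f_2,h_6), S(f_3,h_6), S(h_4,h_6), S(h_5,h_6)) all reduce to 0 modulo the current basis, so we have a Gröbner basis.
Inter-reduce: drop elements whose leading term is divisible by another's, tail-reduce, and make monic.
Reduced Gröbner basis: {a + 2, b + 4}.

The lex basis is triangular: the last element involves only b. Solving b + 4 = 0 gives b ∈ {-4}; substituting each value into the earlier elements determines the remaining variables.
  b = -4: the earlier basis element becomes a + 2 = 0, giving a = -2 — point (-2, -4).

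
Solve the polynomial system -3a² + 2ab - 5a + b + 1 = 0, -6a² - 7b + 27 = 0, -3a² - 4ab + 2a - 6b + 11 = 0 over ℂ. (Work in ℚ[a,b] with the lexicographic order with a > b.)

{(-1, 3)}

Compute a lex Gröbner basis by Buchberger's algorithm.
f_1 = -3a² + 2ab - 5a + b + 1, LT = a².
f_2 = -6a² - 7b + 27, LT = a².
f_3 = -3a² - 4ab + 2a - 6b + 11, LT = a².

S(f_1,f_2): lcm = a². S = -⅔ab + 5/3a - 3/2b + 25/6.
  reduce S modulo (f_1, f_2, f_3):
  remainder -⅔ab + 5/3a - 3/2b + 25/6 ≠ 0; add h_4 = -⅔ab + 5/3a - 3/2b + 25/6 to the basis.

S(f_1,f_3): lcm = a². S = -2ab + 7/3a - 7/3b + 10/3.
  reduce S modulo (f_1, f_2, f_3, h_4):
  remainder -8/3a + 13/6b - 55/6 ≠ 0; add h_5 = -8/3a + 13/6b - 55/6 to the basis.

S(f_1,h_4): lcm = a²b. S = 5/2a² - ⅔ab² - 7/12ab + 25/4a - ⅓b² - ⅓b.
  reduce S modulo (f_1, f_2, f_3, h_4, h_5):
  remainder 7/6b² - 709/384b - 635/128 ≠ 0; add h_6 = 7/6b² - 709/384b - 635/128 to the basis.

S(f_3,h_4): lcm = a²b. S = 5/2a² + 4/3ab² - 35/12ab + 25/4a + 2b² - 11/3b.
  reduce S modulo (f_1, f_2, f_3, h_4, h_5, h_6):
  remainder 13855/2688b - 13855/896 ≠ 0; add h_7 = 13855/2688b - 13855/896 to the basis.

The other S-polynomials (S(f_2,f_3), S(f_2,h_4), S(f_1,h_5), S(f_2,h_5), S(f_3,h_5), S(h_4,h_5), S(f_1,h_6), S(f_2,h_6), S(f_3,h_6), S(h_4,h_6), S(h_5,h_6), S(f_1,h_7), S(f_2,h_7), S(f_3,h_7), S(h_4,h_7), S(h_5,h_7), S(h_6,h_7)) all reduce to 0 modulo the current basis, so we have a Gröbner basis.
Inter-reduce: drop elements whose leading term is divisible by another's, tail-reduce, and make monic.
Reduced Gröbner basis: {a + 1, b - 3}.

A lex Gröbner basis eliminates variables successively. Here b - 3 depends only on b, with roots {3}; lifting each root through the earlier basis elements recovers the full solutions.
  b = 3: the earlier basis element becomes a + 1 = 0, giving a = -1 — point (-1, 3).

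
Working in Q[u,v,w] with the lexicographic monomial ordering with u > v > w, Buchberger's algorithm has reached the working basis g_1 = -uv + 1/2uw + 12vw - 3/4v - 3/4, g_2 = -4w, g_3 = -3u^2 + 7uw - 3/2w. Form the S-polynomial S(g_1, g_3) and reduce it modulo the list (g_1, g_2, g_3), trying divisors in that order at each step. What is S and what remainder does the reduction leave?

lcm(LM(g_1), LM(g_3)) = u^2v.
S = (lcm/LT(g_1))·g_1 − (lcm/LT(g_3))·g_3 = -1/2u^2w - 29/3uvw + 3/4uv + 3/4u - 1/2vw.
Reduce S modulo (g_1, g_2, g_3) in that order:
  leading term u^2w: subtract (1/8u^2)·g_2 from -1/2u^2w - 29/3uvw + 3/4uv + 3/4u - 1/2vw → -29/3uvw + 3/4uv + 3/4u - 1/2vw
  leading term uvw: subtract (29/3w)·g_1 from -29/3uvw + 3/4uv + 3/4u - 1/2vw → 3/4uv - 29/6uw^2 + 3/4u - 116vw^2 + 27/4vw + 29/4w
  leading term uv: subtract (-3/4)·g_1 from 3/4uv - 29/6uw^2 + 3/4u - 116vw^2 + 27/4vw + 29/4w → -29/6uw^2 + 3/8uw + 3/4u - 116vw^2 + 63/4vw - 9/16v + 29/4w - 9/16
  leading term uw^2: subtract (29/24uw)·g_2 from -29/6uw^2 + 3/8uw + 3/4u - 116vw^2 + 63/4vw - 9/16v + 29/4w - 9/16 → 3/8uw + 3/4u - 116vw^2 + 63/4vw - 9/16v + 29/4w - 9/16
  leading term uw: subtract (-3/32u)·g_2 from 3/8uw + 3/4u - 116vw^2 + 63/4vw - 9/16v + 29/4w - 9/16 → 3/4u - 116vw^2 + 63/4vw - 9/16v + 29/4w - 9/16
  leading term u: no divisor's leading term divides it; move 3/4u to the remainder.
  leading term vw^2: subtract (29vw)·g_2 from -116vw^2 + 63/4vw - 9/16v + 29/4w - 9/16 → 63/4vw - 9/16v + 29/4w - 9/16
  leading term vw: subtract (-63/16v)·g_2 from 63/4vw - 9/16v + 29/4w - 9/16 → -9/16v + 29/4w - 9/16
  leading term v: no divisor's leading term divides it; move -9/16v to the remainder.
  leading term w: subtract (-29/16)·g_2 from 29/4w - 9/16 → -9/16
  leading term 1: no divisor's leading term divides it; move -9/16 to the remainder.
The remainder 3/4u - 9/16v - 9/16 is nonzero, so it would be added as the next basis element.

S(g_1, g_3) = -1/2u^2w - 29/3uvw + 3/4uv + 3/4u - 1/2vw; remainder on division = 3/4u - 9/16v - 9/16.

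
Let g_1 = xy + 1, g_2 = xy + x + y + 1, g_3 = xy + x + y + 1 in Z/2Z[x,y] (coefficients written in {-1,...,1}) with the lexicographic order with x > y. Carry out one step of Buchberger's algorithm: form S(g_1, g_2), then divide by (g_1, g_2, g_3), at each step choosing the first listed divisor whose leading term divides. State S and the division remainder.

lcm(LM(g_1), LM(g_2)) = xy.
S = (lcm/LT(g_1))·g_1 − (lcm/LT(g_2))·g_2 = x + y.
Reduce S modulo (g_1, g_2, g_3) in that order:
  leading term x: no divisor's leading term divides it; move x to the remainder.
  leading term y: no divisor's leading term divides it; move y to the remainder.
The remainder x + y is nonzero, so it would be added as the next basis element.
An S-polynomial is built so that the two leading terms cancel; whether anything survives reduction is exactly the Gröbner-basis criterion.

S(g_1, g_2) = x + y; remainder on division = x + y.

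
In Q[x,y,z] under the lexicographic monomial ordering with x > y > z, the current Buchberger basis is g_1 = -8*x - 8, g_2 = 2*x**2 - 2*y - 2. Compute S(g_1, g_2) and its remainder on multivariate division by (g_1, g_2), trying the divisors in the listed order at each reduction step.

S(g_1, g_2) = x + y + 1; remainder on division = y.

lcm(LM(g_1), LM(g_2)) = x**2.
S = (lcm/LT(g_1))·g_1 − (lcm/LT(g_2))·g_2 = x + y + 1.
Reduce S modulo (g_1, g_2) in that order:
  leading term x: subtract (-1/8)·g_1 from x + y + 1 → y
  leading term y: no divisor's leading term divides it; move y to the remainder.
The remainder y is nonzero, so it would be added as the next basis element.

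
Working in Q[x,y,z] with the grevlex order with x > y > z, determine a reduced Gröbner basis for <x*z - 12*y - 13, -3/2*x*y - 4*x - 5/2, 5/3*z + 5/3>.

G = {y**2 + 15/4*y + 11/4, x + 12*y + 13, z + 1}

f_1 = x*z - 12*y - 13, LT = x*z.
f_2 = -3/2*x*y - 4*x - 5/2, LT = x*y.
f_3 = 5/3*z + 5/3, LT = z.

S(f_1,f_2): lcm = x*y*z. S = -12*y**2 - 8/3*x*z - 13*y - 5/3*z.
  leading term y**2: no divisor's leading term divides it; move -12*y**2 to the remainder.
  leading term x*z: subtract (-8/3)·f_1 from -8/3*x*z - 13*y - 5/3*z → -45*y - 5/3*z - 104/3
  leading term y: no divisor's leading term divides it; move -45*y to the remainder.
  leading term z: subtract (-1)·f_3 from -5/3*z - 104/3 → -33
  leading term 1: no divisor's leading term divides it; move -33 to the remainder.
  remainder -12*y**2 - 45*y - 33 ≠ 0; add g_4 = -12*y**2 - 45*y - 33 to the basis.

S(f_1,f_3): lcm = x*z. S = -x - 12*y - 13.
  leading term x: no divisor's leading term divides it; move -x to the remainder.
  leading term y: no divisor's leading term divides it; move -12*y to the remainder.
  leading term 1: no divisor's leading term divides it; move -13 to the remainder.
  remainder -x - 12*y - 13 ≠ 0; add g_5 = -x - 12*y - 13 to the basis.

The other S-polynomials (S(f_2,f_3), S(f_1,g_4), S(f_2,g_4), S(f_3,g_4), S(f_1,g_5), S(f_2,g_5), S(f_3,g_5), S(g_4,g_5)) all reduce to 0 modulo the current basis, so we have a Gröbner basis.
Inter-reduce: drop elements whose leading term is divisible by another's, tail-reduce, and make monic.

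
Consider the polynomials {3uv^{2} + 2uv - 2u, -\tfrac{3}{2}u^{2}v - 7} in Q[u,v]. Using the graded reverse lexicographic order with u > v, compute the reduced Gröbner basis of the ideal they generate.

Buchberger's algorithm terminates because the ascending chain of leading-term ideals stabilizes.

f_1 = 3uv^{2} + 2uv - 2u, LT = uv^{2}.
f_2 = -\tfrac{3}{2}u^{2}v - 7, LT = u^{2}v.

S(f_1,f_2): lcm = u^{2}v^{2}. S = \tfrac{2}{3}u^{2}v - \tfrac{2}{3}u^{2} - \tfrac{14}{3}v.
  leading term u^{2}v: subtract (-\tfrac{4}{9})·f_2 from \tfrac{2}{3}u^{2}v - \tfrac{2}{3}u^{2} - \tfrac{14}{3}v → -\tfrac{2}{3}u^{2} - \tfrac{14}{3}v - \tfrac{28}{9}
  leading term u^{2}: no divisor's leading term divides it; move -\tfrac{2}{3}u^{2} to the remainder.
  leading term v: no divisor's leading term divides it; move -\tfrac{14}{3}v to the remainder.
  leading term 1: no divisor's leading term divides it; move -\tfrac{28}{9} to the remainder.
  remainder -\tfrac{2}{3}u^{2} - \tfrac{14}{3}v - \tfrac{28}{9} ≠ 0; add g_3 = -\tfrac{2}{3}u^{2} - \tfrac{14}{3}v - \tfrac{28}{9} to the basis.

S(f_1,g_3): lcm = u^{2}v^{2}. S = \tfrac{2}{3}u^{2}v - 7v^{3} - \tfrac{2}{3}u^{2} - \tfrac{14}{3}v^{2}.
  leading term u^{2}v: subtract (-\tfrac{4}{9})·f_2 from \tfrac{2}{3}u^{2}v - 7v^{3} - \tfrac{2}{3}u^{2} - \tfrac{14}{3}v^{2} → -7v^{3} - \tfrac{2}{3}u^{2} - \tfrac{14}{3}v^{2} - \tfrac{28}{9}
  leading term v^{3}: no divisor's leading term divides it; move -7v^{3} to the remainder.
  leading term u^{2}: subtract (1)·g_3 from -\tfrac{2}{3}u^{2} - \tfrac{14}{3}v^{2} - \tfrac{28}{9} → -\tfrac{14}{3}v^{2} + \tfrac{14}{3}v
  leading term v^{2}: no divisor's leading term divides it; move -\tfrac{14}{3}v^{2} to the remainder.
  leading term v: no divisor's leading term divides it; move \tfrac{14}{3}v to the remainder.
  remainder -7v^{3} - \tfrac{14}{3}v^{2} + \tfrac{14}{3}v ≠ 0; add g_4 = -7v^{3} - \tfrac{14}{3}v^{2} + \tfrac{14}{3}v to the basis.

S(f_2,g_3): lcm = u^{2}v. S = -7v^{2} - \tfrac{14}{3}v + \tfrac{14}{3}.
  leading term v^{2}: no divisor's leading term divides it; move -7v^{2} to the remainder.
  leading term v: no divisor's leading term divides it; move -\tfrac{14}{3}v to the remainder.
  leading term 1: no divisor's leading term divides it; move \tfrac{14}{3} to the remainder.
  remainder -7v^{2} - \tfrac{14}{3}v + \tfrac{14}{3} ≠ 0; add g_5 = -7v^{2} - \tfrac{14}{3}v + \tfrac{14}{3} to the basis.

S(f_1,g_4): lcm = uv^{3}. S = 0.
  remainder 0.

S(f_2,g_4): lcm = u^{2}v^{3}. S = -\tfrac{2}{3}u^{2}v^{2} + \tfrac{2}{3}u^{2}v + \tfrac{14}{3}v^{2}.
  leading term u^{2}v^{2}: subtract (-\tfrac{2}{9}u)·f_1 from -\tfrac{2}{3}u^{2}v^{2} + \tfrac{2}{3}u^{2}v + \tfrac{14}{3}v^{2} → \tfrac{10}{9}u^{2}v - \tfrac{4}{9}u^{2} + \tfrac{14}{3}v^{2}
  leading term u^{2}v: subtract (-\tfrac{20}{27})·f_2 from \tfrac{10}{9}u^{2}v - \tfrac{4}{9}u^{2} + \tfrac{14}{3}v^{2} → -\tfrac{4}{9}u^{2} + \tfrac{14}{3}v^{2} - \tfrac{140}{27}
  leading term u^{2}: subtract (\tfrac{2}{3})·g_3 from -\tfrac{4}{9}u^{2} + \tfrac{14}{3}v^{2} - \tfrac{140}{27} → \tfrac{14}{3}v^{2} + \tfrac{28}{9}v - \tfrac{28}{9}
  leading term v^{2}: subtract (-\tfrac{2}{3})·g_5 from \tfrac{14}{3}v^{2} + \tfrac{28}{9}v - \tfrac{28}{9} → 0
  remainder 0.

S(g_3,g_4): leading monomials are coprime, so the S-polynomial reduces to 0 (Buchberger's first criterion).
S(f_1,g_5): lcm = uv^{2}. S = 0.
  remainder 0.

S(f_2,g_5): lcm = u^{2}v^{2}. S = -\tfrac{2}{3}u^{2}v + \tfrac{2}{3}u^{2} + \tfrac{14}{3}v.
  leading term u^{2}v: subtract (\tfrac{4}{9})·f_2 from -\tfrac{2}{3}u^{2}v + \tfrac{2}{3}u^{2} + \tfrac{14}{3}v → \tfrac{2}{3}u^{2} + \tfrac{14}{3}v + \tfrac{28}{9}
  leading term u^{2}: subtract (-1)·g_3 from \tfrac{2}{3}u^{2} + \tfrac{14}{3}v + \tfrac{28}{9} → 0
  remainder 0.

S(g_3,g_5): leading monomials are coprime, so the S-polynomial reduces to 0 (Buchberger's first criterion).
S(g_4,g_5): lcm = v^{3}. S = 0.
  remainder 0.

Every S-polynomial of the final basis reduces to 0, so we have a Gröbner basis.
Inter-reduce: drop elements whose leading term is divisible by another's, tail-reduce, and make monic.

G = {u^{2} + 7v + \tfrac{14}{3}, v^{2} + \tfrac{2}{3}v - \tfrac{2}{3}}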